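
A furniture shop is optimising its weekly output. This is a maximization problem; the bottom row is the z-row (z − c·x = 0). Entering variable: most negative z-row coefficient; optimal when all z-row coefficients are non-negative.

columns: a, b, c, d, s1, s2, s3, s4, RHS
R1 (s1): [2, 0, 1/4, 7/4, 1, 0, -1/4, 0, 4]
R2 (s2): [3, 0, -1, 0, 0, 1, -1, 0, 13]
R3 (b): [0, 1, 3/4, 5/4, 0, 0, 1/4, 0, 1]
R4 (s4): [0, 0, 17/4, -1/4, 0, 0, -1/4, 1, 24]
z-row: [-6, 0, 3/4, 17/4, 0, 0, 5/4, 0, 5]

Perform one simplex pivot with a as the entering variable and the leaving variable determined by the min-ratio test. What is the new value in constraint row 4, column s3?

-1/4

Ratio test on column a — row 1: 4/2 = 2; row 2: 13/3 = 13/3; row 3: entry 0 ≤ 0; row 4: entry 0 ≤ 0. Minimum is 2 at row 1 (s1 leaves); pivot element 2.
Divide row 1 by 2; eliminate column a from the other rows.
Row 4 update in column s3: -1/4 − 0·(-1/8) = -1/4.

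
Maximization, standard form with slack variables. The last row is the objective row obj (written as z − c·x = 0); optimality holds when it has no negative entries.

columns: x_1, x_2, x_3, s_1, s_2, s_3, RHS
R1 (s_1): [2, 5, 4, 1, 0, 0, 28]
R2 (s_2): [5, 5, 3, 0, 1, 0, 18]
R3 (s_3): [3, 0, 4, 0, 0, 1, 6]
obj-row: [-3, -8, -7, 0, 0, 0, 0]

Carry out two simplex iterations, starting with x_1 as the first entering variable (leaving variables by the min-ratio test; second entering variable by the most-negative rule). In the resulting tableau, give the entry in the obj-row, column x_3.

-133/15

Ratio test on column x_1 — row 1: 28/2 = 14; row 2: 18/5 = 18/5; row 3: 6/3 = 2. Minimum is 2 at row 3 (s_3 leaves); pivot element 3.
Divide row 3 by 3; eliminate column x_1 from the other rows.
Second iteration: most negative obj-row entry is -8 in column x_2, so x_2 enters.
Ratio test on column x_2 — row 1: 24/5 = 24/5; row 2: 8/5 = 8/5; row 3: entry 0 ≤ 0. Minimum is 8/5 at row 2 (s_2 leaves); pivot element 5.
Divide row 2 by 5; eliminate column x_2 from the other rows.
After both pivots, the entry at the obj-row, column x_3 is -133/15.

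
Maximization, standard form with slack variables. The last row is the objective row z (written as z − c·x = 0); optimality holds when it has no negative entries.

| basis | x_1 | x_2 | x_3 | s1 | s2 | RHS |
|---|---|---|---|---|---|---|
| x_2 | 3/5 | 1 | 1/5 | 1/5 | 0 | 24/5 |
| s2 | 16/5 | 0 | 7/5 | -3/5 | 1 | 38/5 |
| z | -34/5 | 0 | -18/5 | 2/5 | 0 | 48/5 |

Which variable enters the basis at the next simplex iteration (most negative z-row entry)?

Negative z-row entries: x_1: -34/5, x_3: -18/5.
The most negative is -34/5 in column x_1, so x_1 enters.

x_1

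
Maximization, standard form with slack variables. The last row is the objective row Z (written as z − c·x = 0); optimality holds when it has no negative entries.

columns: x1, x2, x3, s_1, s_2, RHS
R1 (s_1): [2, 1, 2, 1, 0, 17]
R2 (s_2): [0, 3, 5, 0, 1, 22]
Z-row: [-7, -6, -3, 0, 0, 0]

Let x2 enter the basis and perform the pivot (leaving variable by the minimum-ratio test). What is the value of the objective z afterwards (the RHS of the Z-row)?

Ratio test on column x2 — row 1: 17/1 = 17; row 2: 22/3 = 22/3. Minimum is 22/3 at row 2 (s_2 leaves); pivot element 3.
Pivot on row 2; the Z-row RHS becomes 0 − (-6)·(22/3) = 44.

44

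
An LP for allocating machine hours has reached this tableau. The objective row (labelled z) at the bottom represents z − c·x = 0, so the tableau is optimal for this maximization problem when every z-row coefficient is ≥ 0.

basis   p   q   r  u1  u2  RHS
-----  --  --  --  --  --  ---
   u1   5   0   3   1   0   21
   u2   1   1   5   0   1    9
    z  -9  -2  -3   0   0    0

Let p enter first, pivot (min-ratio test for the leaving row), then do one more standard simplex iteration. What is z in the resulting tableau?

Ratio test on column p — row 1: 21/5 = 21/5; row 2: 9/1 = 9. Minimum is 21/5 at row 1 (u1 leaves); pivot element 5.
Pivot on row 1; the z-row RHS becomes 0 − (-9)·(21/5) = 189/5.
Next entering variable (most negative z-row entry -2): q.
Ratio test on column q — row 1: entry 0 ≤ 0; row 2: (24/5)/1 = 24/5. Minimum is 24/5 at row 2 (u2 leaves); pivot element 1.
After the second pivot the z-row RHS is 189/5 − (-2)·(24/5) = 237/5.

237/5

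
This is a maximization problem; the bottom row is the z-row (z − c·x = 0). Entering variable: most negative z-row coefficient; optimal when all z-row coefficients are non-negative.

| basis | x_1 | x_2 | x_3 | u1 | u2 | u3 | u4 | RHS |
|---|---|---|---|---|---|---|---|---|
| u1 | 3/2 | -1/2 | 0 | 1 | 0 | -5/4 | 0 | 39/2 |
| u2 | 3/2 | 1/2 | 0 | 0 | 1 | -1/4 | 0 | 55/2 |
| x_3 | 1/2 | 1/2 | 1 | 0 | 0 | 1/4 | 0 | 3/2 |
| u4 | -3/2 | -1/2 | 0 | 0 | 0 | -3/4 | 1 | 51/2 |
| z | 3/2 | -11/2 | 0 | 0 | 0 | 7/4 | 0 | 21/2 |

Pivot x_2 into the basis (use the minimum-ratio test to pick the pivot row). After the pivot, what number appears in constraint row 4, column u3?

Ratio test on column x_2 — row 1: entry -1/2 ≤ 0; row 2: (55/2)/(1/2) = 55; row 3: (3/2)/(1/2) = 3; row 4: entry -1/2 ≤ 0. Minimum is 3 at row 3 (x_3 leaves); pivot element 1/2.
Divide row 3 by 1/2; eliminate column x_2 from the other rows.
Row 4 update in column u3: -3/4 − (-1/2)·(1/2) = -1/2.

-1/2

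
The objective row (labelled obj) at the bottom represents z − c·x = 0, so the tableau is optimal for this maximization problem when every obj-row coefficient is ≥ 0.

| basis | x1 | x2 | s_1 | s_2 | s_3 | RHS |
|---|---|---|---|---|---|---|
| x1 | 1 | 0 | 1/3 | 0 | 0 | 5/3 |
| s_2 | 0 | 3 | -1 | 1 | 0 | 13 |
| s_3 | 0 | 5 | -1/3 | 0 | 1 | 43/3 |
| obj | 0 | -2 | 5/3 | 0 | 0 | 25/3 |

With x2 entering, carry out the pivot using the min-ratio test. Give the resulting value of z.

211/15

Ratio test on column x2 — row 1: entry 0 ≤ 0; row 2: 13/3 = 13/3; row 3: (43/3)/5 = 43/15. Minimum is 43/15 at row 3 (s_3 leaves); pivot element 5.
Pivot on row 3; the obj-row RHS becomes 25/3 − (-2)·(43/15) = 211/15.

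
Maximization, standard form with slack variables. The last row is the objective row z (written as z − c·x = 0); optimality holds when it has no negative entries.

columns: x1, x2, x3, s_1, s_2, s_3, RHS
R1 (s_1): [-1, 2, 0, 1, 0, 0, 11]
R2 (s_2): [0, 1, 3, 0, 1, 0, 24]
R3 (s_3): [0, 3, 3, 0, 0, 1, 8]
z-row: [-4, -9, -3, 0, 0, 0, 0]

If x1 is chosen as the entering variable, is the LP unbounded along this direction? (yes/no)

yes

Every constraint-row entry in column x1 is ≤ 0, so increasing x1 is unbounded.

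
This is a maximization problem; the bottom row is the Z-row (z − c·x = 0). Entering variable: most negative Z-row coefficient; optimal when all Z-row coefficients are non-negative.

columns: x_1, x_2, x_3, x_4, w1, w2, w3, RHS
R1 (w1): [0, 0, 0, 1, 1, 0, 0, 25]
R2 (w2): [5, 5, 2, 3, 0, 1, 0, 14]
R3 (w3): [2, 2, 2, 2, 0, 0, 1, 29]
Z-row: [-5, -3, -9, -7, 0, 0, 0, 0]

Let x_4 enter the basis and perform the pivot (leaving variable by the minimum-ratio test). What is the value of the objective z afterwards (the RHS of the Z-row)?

Ratio test on column x_4 — row 1: 25/1 = 25; row 2: 14/3 = 14/3; row 3: 29/2 = 29/2. Minimum is 14/3 at row 2 (w2 leaves); pivot element 3.
Pivot on row 2; the Z-row RHS becomes 0 − (-7)·(14/3) = 98/3.

98/3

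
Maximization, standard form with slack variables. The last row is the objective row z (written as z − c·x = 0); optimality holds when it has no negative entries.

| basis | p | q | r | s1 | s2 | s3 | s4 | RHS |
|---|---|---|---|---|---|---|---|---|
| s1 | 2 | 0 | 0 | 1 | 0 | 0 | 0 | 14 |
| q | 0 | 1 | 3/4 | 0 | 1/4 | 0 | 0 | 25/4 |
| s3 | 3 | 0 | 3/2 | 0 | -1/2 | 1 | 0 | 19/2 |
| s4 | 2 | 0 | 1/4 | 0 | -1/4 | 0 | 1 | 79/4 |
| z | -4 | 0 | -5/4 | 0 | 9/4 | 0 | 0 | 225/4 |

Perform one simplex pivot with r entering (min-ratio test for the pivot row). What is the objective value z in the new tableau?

385/6

Ratio test on column r — row 1: entry 0 ≤ 0; row 2: (25/4)/(3/4) = 25/3; row 3: (19/2)/(3/2) = 19/3; row 4: (79/4)/(1/4) = 79. Minimum is 19/3 at row 3 (s3 leaves); pivot element 3/2.
Pivot on row 3; the z-row RHS becomes 225/4 − (-5/4)·(19/3) = 385/6.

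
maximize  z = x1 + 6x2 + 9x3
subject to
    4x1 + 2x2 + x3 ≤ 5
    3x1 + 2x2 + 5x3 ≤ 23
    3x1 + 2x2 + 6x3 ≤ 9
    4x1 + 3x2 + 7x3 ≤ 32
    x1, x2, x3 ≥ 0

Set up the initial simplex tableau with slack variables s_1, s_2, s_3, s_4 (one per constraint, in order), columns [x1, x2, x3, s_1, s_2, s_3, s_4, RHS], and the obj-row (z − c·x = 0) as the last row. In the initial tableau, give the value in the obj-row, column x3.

-9

The obj-row carries the negated objective coefficients: the x3 entry is -9.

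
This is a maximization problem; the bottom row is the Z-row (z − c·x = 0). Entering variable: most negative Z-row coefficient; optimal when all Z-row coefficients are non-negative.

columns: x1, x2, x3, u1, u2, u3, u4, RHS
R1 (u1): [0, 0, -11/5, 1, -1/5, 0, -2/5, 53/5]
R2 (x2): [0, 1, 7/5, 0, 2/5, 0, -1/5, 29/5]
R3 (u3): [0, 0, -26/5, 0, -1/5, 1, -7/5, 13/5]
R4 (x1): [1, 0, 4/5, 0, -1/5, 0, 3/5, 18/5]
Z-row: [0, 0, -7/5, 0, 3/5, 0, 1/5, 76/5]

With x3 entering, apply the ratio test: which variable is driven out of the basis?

Column x3 entries and ratios — u1: -11/5 ≤ 0, skip; x2: (29/5)/(7/5) = 29/7; u3: -26/5 ≤ 0, skip; x1: (18/5)/(4/5) = 9/2.
Smallest ratio is 29/7 in the row of x2, so x2 leaves.

x2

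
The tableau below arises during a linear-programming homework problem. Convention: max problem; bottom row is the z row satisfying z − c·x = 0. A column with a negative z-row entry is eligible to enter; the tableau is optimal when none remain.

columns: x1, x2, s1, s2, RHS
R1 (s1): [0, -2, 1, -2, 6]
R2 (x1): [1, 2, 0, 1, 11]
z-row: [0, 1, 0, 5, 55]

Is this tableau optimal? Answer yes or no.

Every z-row coefficient is ≥ 0, so the tableau is optimal.

yes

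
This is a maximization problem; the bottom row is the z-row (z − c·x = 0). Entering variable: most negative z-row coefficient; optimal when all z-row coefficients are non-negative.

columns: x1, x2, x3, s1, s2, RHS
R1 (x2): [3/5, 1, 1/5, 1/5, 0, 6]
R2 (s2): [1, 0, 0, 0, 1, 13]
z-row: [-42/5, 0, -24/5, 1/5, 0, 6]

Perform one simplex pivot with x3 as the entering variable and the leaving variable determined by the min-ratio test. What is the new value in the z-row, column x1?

Ratio test on column x3 — row 1: 6/(1/5) = 30; row 2: entry 0 ≤ 0. Minimum is 30 at row 1 (x2 leaves); pivot element 1/5.
Divide row 1 by 1/5; eliminate column x3 from the other rows.
z-row update in column x1: -42/5 − (-24/5)·3 = 6.

6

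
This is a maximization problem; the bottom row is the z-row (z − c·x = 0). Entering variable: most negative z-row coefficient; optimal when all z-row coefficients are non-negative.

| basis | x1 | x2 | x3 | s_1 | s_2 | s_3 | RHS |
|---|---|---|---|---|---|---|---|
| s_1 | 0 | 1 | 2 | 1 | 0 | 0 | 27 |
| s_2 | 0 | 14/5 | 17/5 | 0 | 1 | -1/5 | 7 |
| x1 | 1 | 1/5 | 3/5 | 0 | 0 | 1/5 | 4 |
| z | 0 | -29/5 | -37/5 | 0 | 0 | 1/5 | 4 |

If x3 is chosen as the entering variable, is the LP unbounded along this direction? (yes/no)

Column x3 has positive entries in row(s) 1, 2, 3, so the ratio test bounds it — not unbounded.

no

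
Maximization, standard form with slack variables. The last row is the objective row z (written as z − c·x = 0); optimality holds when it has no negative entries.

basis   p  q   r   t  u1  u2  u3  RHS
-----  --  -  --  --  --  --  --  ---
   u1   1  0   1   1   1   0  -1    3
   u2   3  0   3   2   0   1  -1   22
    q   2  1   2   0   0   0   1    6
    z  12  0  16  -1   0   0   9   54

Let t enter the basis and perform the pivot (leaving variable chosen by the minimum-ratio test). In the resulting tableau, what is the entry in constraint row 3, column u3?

1

Ratio test on column t — row 1: 3/1 = 3; row 2: 22/2 = 11; row 3: entry 0 ≤ 0. Minimum is 3 at row 1 (u1 leaves); pivot element 1.
Divide row 1 by 1; eliminate column t from the other rows.
Row 3 update in column u3: 1 − 0·(-1) = 1.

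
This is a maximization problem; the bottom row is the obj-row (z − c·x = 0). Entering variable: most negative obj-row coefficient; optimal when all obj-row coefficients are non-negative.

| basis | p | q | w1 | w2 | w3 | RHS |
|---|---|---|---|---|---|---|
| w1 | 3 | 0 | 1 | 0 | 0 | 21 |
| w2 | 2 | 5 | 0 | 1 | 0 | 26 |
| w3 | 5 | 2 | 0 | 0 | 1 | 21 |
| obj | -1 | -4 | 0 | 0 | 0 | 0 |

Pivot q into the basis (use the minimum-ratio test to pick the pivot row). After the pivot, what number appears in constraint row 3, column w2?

Ratio test on column q — row 1: entry 0 ≤ 0; row 2: 26/5 = 26/5; row 3: 21/2 = 21/2. Minimum is 26/5 at row 2 (w2 leaves); pivot element 5.
Divide row 2 by 5; eliminate column q from the other rows.
Row 3 update in column w2: 0 − 2·(1/5) = -2/5.

-2/5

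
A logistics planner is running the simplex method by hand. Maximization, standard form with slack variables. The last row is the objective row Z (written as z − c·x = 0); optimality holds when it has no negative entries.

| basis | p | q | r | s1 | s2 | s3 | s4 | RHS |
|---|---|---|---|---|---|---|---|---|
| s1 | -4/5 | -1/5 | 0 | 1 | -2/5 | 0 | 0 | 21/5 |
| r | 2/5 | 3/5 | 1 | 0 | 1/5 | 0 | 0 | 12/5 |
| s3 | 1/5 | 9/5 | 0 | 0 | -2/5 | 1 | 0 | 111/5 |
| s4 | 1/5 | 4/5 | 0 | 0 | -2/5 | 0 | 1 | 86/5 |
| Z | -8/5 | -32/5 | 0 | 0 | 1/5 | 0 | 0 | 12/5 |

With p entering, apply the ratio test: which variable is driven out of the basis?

r

Column p entries and ratios — s1: -4/5 ≤ 0, skip; r: (12/5)/(2/5) = 6; s3: (111/5)/(1/5) = 111; s4: (86/5)/(1/5) = 86.
Smallest ratio is 6 in the row of r, so r leaves.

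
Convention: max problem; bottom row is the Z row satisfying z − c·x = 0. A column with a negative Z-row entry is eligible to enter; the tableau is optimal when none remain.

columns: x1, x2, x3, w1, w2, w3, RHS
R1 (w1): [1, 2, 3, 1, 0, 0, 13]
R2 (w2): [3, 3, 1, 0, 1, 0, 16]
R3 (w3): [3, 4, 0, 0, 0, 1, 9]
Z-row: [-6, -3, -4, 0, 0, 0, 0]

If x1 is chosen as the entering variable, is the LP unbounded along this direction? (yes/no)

Column x1 has positive entries in row(s) 1, 2, 3, so the ratio test bounds it — not unbounded.

no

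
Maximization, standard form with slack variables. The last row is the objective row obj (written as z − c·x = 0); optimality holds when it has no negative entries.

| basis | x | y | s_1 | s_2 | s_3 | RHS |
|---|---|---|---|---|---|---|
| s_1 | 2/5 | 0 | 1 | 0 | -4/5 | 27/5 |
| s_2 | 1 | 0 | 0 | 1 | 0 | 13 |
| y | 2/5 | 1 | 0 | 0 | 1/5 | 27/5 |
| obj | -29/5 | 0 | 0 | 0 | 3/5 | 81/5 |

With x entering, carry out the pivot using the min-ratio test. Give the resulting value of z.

458/5

Ratio test on column x — row 1: (27/5)/(2/5) = 27/2; row 2: 13/1 = 13; row 3: (27/5)/(2/5) = 27/2. Minimum is 13 at row 2 (s_2 leaves); pivot element 1.
Pivot on row 2; the obj-row RHS becomes 81/5 − (-29/5)·13 = 458/5.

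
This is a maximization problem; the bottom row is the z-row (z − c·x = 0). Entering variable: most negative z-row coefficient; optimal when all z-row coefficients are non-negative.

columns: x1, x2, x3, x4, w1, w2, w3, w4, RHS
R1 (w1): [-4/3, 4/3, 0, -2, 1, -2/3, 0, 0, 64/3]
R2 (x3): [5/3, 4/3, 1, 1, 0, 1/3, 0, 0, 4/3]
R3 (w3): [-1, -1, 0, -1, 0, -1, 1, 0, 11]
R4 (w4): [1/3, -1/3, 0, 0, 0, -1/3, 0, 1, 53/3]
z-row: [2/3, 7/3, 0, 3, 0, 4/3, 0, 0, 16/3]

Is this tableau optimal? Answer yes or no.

yes

Every z-row coefficient is ≥ 0, so the tableau is optimal.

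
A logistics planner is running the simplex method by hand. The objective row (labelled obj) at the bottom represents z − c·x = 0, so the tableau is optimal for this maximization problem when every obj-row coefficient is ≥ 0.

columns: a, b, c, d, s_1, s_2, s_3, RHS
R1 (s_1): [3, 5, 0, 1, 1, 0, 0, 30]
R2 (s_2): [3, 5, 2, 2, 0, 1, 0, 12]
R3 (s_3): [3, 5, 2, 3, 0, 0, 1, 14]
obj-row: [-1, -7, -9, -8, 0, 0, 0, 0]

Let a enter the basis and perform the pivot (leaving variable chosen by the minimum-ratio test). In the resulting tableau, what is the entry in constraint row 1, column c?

-2

Ratio test on column a — row 1: 30/3 = 10; row 2: 12/3 = 4; row 3: 14/3 = 14/3. Minimum is 4 at row 2 (s_2 leaves); pivot element 3.
Divide row 2 by 3; eliminate column a from the other rows.
Row 1 update in column c: 0 − 3·(2/3) = -2.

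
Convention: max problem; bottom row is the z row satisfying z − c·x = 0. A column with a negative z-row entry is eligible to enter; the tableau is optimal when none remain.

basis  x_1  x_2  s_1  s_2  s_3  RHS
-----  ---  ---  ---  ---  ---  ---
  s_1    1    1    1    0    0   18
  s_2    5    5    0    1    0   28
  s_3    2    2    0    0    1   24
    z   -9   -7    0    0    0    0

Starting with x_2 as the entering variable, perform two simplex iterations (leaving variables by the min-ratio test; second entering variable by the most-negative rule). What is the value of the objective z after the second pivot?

252/5

Ratio test on column x_2 — row 1: 18/1 = 18; row 2: 28/5 = 28/5; row 3: 24/2 = 12. Minimum is 28/5 at row 2 (s_2 leaves); pivot element 5.
Pivot on row 2; the z-row RHS becomes 0 − (-7)·(28/5) = 196/5.
Next entering variable (most negative z-row entry -2): x_1.
Ratio test on column x_1 — row 1: entry 0 ≤ 0; row 2: (28/5)/1 = 28/5; row 3: entry 0 ≤ 0. Minimum is 28/5 at row 2 (x_2 leaves); pivot element 1.
After the second pivot the z-row RHS is 196/5 − (-2)·(28/5) = 252/5.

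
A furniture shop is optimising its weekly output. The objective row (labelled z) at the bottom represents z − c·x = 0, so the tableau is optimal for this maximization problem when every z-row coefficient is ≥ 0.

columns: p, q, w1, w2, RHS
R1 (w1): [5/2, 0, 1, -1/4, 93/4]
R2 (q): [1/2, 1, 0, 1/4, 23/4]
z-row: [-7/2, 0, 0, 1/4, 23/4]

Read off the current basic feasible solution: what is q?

q is basic (row 2); its value is the RHS of that row, 23/4.

23/4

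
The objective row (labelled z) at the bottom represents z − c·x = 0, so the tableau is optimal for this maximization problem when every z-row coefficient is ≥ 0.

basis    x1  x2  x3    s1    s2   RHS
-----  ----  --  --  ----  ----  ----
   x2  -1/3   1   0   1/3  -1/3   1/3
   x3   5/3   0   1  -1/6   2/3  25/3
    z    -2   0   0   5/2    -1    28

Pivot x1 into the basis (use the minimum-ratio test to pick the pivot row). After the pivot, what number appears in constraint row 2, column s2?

2/5

Ratio test on column x1 — row 1: entry -1/3 ≤ 0; row 2: (25/3)/(5/3) = 5. Minimum is 5 at row 2 (x3 leaves); pivot element 5/3.
Divide row 2 by 5/3; eliminate column x1 from the other rows.
In the new row 2, the s2 entry is the old entry divided by the pivot: (2/3)/(5/3) = 2/5.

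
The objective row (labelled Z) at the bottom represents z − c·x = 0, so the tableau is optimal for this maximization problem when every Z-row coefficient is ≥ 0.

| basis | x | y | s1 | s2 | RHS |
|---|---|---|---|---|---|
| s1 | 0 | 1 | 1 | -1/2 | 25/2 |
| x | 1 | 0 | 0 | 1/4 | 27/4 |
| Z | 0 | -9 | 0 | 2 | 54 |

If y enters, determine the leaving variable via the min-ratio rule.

Column y entries and ratios — s1: (25/2)/1 = 25/2; x: 0 ≤ 0, skip.
Smallest ratio is 25/2 in the row of s1, so s1 leaves.

s1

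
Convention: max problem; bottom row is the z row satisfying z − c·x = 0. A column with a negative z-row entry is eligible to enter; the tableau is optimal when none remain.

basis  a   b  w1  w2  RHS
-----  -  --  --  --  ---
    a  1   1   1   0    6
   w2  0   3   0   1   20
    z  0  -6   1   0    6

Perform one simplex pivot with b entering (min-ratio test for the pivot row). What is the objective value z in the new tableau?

Ratio test on column b — row 1: 6/1 = 6; row 2: 20/3 = 20/3. Minimum is 6 at row 1 (a leaves); pivot element 1.
Pivot on row 1; the z-row RHS becomes 6 − (-6)·6 = 42.

42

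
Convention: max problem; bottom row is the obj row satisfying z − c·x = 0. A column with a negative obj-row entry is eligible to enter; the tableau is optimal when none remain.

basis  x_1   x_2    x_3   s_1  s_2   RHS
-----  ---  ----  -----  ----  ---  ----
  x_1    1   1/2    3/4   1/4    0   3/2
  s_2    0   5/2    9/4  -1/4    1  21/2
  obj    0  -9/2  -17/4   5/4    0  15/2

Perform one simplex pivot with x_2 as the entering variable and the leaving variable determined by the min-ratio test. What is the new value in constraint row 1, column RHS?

3

Ratio test on column x_2 — row 1: (3/2)/(1/2) = 3; row 2: (21/2)/(5/2) = 21/5. Minimum is 3 at row 1 (x_1 leaves); pivot element 1/2.
Divide row 1 by 1/2; eliminate column x_2 from the other rows.
In the new row 1, the RHS entry is the old entry divided by the pivot: (3/2)/(1/2) = 3.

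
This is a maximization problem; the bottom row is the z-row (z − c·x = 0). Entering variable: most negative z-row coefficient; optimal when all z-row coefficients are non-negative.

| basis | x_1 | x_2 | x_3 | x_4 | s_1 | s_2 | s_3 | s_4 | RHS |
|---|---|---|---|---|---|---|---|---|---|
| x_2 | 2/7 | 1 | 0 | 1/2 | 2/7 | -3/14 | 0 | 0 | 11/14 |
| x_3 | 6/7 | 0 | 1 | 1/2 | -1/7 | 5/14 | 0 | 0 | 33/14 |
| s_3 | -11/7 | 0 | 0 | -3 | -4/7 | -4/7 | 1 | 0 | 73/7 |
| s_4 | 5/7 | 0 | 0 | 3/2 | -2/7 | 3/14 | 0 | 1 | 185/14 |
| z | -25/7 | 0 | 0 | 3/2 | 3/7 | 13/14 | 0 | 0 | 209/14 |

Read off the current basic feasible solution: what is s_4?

185/14

s_4 is basic (row 4); its value is the RHS of that row, 185/14.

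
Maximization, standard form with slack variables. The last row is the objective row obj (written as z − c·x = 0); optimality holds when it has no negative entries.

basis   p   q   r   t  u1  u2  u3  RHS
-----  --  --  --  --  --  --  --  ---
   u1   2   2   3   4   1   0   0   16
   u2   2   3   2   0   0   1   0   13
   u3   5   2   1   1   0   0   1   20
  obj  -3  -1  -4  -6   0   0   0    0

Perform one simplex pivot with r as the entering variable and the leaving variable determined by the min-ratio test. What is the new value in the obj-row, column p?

-1/3

Ratio test on column r — row 1: 16/3 = 16/3; row 2: 13/2 = 13/2; row 3: 20/1 = 20. Minimum is 16/3 at row 1 (u1 leaves); pivot element 3.
Divide row 1 by 3; eliminate column r from the other rows.
obj-row update in column p: -3 − (-4)·(2/3) = -1/3.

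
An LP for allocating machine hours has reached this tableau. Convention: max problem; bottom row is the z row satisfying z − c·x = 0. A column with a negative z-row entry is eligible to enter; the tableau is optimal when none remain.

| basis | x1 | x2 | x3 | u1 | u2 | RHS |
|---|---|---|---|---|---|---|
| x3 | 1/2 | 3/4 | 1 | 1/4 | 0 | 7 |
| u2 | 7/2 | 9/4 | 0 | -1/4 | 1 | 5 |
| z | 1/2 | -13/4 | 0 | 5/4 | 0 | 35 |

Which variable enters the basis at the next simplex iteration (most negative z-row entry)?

x2

Negative z-row entries: x2: -13/4.
The most negative is -13/4 in column x2, so x2 enters.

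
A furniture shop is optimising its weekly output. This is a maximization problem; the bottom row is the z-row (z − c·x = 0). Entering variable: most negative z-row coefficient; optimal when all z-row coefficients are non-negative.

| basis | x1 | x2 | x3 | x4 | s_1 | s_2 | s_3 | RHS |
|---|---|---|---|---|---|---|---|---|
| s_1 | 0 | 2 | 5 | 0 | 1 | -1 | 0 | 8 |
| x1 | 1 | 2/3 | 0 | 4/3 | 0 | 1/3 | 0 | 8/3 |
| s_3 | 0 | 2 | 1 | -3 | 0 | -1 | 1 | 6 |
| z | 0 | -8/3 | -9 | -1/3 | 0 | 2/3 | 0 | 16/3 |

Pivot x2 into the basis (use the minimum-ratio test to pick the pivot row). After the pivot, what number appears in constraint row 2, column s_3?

Ratio test on column x2 — row 1: 8/2 = 4; row 2: (8/3)/(2/3) = 4; row 3: 6/2 = 3. Minimum is 3 at row 3 (s_3 leaves); pivot element 2.
Divide row 3 by 2; eliminate column x2 from the other rows.
Row 2 update in column s_3: 0 − (2/3)·(1/2) = -1/3.

-1/3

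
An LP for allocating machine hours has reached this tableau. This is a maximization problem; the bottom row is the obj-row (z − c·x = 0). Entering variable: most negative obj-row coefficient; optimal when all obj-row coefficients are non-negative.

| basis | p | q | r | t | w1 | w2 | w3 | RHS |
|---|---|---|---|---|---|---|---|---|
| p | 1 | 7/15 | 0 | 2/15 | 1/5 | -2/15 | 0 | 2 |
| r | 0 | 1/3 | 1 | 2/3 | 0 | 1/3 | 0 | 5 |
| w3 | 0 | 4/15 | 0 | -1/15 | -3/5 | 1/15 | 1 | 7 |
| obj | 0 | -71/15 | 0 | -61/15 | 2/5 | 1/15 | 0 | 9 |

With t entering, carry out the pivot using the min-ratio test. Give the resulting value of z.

79/2

Ratio test on column t — row 1: 2/(2/15) = 15; row 2: 5/(2/3) = 15/2; row 3: entry -1/15 ≤ 0. Minimum is 15/2 at row 2 (r leaves); pivot element 2/3.
Pivot on row 2; the obj-row RHS becomes 9 − (-61/15)·(15/2) = 79/2.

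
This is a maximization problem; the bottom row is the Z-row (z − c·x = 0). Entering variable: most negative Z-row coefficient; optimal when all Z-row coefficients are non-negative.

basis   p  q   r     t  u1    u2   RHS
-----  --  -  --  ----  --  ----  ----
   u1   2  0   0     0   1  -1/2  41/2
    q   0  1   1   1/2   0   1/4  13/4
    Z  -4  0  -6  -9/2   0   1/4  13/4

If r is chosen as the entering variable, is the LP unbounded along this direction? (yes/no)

Column r has positive entries in row(s) 2, so the ratio test bounds it — not unbounded.

no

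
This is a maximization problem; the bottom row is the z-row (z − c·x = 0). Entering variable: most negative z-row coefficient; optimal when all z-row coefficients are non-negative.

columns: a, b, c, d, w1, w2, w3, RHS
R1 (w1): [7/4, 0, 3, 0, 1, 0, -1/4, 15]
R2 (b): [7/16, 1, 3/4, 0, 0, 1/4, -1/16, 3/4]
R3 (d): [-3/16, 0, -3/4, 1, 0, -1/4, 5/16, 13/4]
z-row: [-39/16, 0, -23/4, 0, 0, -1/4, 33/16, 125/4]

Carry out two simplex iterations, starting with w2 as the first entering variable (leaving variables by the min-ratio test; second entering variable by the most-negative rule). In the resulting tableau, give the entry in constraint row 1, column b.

-4

Ratio test on column w2 — row 1: entry 0 ≤ 0; row 2: (3/4)/(1/4) = 3; row 3: entry -1/4 ≤ 0. Minimum is 3 at row 2 (b leaves); pivot element 1/4.
Divide row 2 by 1/4; eliminate column w2 from the other rows.
Second iteration: most negative z-row entry is -5 in column c, so c enters.
Ratio test on column c — row 1: 15/3 = 5; row 2: 3/3 = 1; row 3: entry 0 ≤ 0. Minimum is 1 at row 2 (w2 leaves); pivot element 3.
Divide row 2 by 3; eliminate column c from the other rows.
After both pivots, the entry at constraint row 1, column b is -4.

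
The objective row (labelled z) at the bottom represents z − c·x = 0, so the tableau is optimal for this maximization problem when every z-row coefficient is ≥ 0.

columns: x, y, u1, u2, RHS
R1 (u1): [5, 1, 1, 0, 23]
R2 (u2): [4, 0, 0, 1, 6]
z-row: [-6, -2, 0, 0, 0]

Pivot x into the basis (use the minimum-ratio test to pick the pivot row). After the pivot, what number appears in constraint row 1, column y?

Ratio test on column x — row 1: 23/5 = 23/5; row 2: 6/4 = 3/2. Minimum is 3/2 at row 2 (u2 leaves); pivot element 4.
Divide row 2 by 4; eliminate column x from the other rows.
Row 1 update in column y: 1 − 5·0 = 1.

1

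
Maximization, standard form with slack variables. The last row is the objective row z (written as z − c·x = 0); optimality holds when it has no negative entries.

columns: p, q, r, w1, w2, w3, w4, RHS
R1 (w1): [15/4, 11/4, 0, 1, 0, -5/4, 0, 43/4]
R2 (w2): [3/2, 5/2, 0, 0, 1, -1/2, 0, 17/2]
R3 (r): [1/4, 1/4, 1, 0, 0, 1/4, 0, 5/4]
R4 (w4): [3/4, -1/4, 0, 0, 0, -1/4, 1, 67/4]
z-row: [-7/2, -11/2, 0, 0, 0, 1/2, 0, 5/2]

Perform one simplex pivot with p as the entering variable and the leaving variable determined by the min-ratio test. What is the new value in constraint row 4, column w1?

-1/5

Ratio test on column p — row 1: (43/4)/(15/4) = 43/15; row 2: (17/2)/(3/2) = 17/3; row 3: (5/4)/(1/4) = 5; row 4: (67/4)/(3/4) = 67/3. Minimum is 43/15 at row 1 (w1 leaves); pivot element 15/4.
Divide row 1 by 15/4; eliminate column p from the other rows.
Row 4 update in column w1: 0 − (3/4)·(4/15) = -1/5.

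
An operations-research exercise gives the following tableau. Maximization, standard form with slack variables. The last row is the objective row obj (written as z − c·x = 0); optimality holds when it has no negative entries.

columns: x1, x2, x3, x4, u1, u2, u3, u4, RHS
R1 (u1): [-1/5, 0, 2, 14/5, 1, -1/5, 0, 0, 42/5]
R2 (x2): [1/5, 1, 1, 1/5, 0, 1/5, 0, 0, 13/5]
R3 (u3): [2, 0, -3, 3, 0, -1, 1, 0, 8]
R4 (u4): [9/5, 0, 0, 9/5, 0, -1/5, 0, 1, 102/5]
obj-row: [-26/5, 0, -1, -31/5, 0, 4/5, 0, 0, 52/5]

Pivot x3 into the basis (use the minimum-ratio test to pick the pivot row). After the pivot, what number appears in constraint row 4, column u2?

-1/5

Ratio test on column x3 — row 1: (42/5)/2 = 21/5; row 2: (13/5)/1 = 13/5; row 3: entry -3 ≤ 0; row 4: entry 0 ≤ 0. Minimum is 13/5 at row 2 (x2 leaves); pivot element 1.
Divide row 2 by 1; eliminate column x3 from the other rows.
Row 4 update in column u2: -1/5 − 0·(1/5) = -1/5.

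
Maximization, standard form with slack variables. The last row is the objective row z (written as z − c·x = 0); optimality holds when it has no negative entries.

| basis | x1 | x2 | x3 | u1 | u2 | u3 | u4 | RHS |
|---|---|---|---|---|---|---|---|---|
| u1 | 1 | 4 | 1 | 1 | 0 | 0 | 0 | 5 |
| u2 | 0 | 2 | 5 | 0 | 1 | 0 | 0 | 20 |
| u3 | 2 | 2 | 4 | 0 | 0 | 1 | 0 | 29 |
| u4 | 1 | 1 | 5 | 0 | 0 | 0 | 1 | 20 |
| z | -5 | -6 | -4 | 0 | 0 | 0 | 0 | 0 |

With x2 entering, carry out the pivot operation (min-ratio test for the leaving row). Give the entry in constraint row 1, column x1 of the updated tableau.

1/4

Ratio test on column x2 — row 1: 5/4 = 5/4; row 2: 20/2 = 10; row 3: 29/2 = 29/2; row 4: 20/1 = 20. Minimum is 5/4 at row 1 (u1 leaves); pivot element 4.
Divide row 1 by 4; eliminate column x2 from the other rows.
In the new row 1, the x1 entry is the old entry divided by the pivot: 1/4 = 1/4.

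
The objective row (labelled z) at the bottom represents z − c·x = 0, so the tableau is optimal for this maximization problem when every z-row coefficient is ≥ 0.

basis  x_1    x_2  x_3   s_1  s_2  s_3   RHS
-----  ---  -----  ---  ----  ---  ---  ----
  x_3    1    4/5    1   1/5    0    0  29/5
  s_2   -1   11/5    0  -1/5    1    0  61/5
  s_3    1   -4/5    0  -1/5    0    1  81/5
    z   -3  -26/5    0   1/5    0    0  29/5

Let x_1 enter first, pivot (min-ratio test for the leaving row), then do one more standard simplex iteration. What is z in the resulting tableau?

Ratio test on column x_1 — row 1: (29/5)/1 = 29/5; row 2: entry -1 ≤ 0; row 3: (81/5)/1 = 81/5. Minimum is 29/5 at row 1 (x_3 leaves); pivot element 1.
Pivot on row 1; the z-row RHS becomes 29/5 − (-3)·(29/5) = 116/5.
Next entering variable (most negative z-row entry -14/5): x_2.
Ratio test on column x_2 — row 1: (29/5)/(4/5) = 29/4; row 2: 18/3 = 6; row 3: entry -8/5 ≤ 0. Minimum is 6 at row 2 (s_2 leaves); pivot element 3.
After the second pivot the z-row RHS is 116/5 − (-14/5)·6 = 40.

40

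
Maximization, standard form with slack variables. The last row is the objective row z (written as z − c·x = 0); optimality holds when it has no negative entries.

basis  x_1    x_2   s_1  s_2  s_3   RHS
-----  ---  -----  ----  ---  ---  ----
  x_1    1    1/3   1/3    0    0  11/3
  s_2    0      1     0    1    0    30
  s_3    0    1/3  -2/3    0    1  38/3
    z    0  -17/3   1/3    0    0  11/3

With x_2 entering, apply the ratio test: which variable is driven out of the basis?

x_1

Column x_2 entries and ratios — x_1: (11/3)/(1/3) = 11; s_2: 30/1 = 30; s_3: (38/3)/(1/3) = 38.
Smallest ratio is 11 in the row of x_1, so x_1 leaves.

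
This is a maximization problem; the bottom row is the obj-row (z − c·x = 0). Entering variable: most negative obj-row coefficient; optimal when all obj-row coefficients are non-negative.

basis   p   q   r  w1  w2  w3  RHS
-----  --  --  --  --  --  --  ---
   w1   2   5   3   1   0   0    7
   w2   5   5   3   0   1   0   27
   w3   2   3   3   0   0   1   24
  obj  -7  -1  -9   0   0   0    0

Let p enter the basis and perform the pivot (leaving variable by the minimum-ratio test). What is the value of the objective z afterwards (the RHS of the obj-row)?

Ratio test on column p — row 1: 7/2 = 7/2; row 2: 27/5 = 27/5; row 3: 24/2 = 12. Minimum is 7/2 at row 1 (w1 leaves); pivot element 2.
Pivot on row 1; the obj-row RHS becomes 0 − (-7)·(7/2) = 49/2.

49/2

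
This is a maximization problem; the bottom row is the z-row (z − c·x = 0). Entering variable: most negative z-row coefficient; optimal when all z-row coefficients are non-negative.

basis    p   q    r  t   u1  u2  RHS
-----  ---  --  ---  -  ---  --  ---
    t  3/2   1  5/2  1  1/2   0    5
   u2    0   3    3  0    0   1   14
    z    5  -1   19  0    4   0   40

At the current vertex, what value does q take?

0

q is not in the basis, so in the current basic feasible solution q = 0.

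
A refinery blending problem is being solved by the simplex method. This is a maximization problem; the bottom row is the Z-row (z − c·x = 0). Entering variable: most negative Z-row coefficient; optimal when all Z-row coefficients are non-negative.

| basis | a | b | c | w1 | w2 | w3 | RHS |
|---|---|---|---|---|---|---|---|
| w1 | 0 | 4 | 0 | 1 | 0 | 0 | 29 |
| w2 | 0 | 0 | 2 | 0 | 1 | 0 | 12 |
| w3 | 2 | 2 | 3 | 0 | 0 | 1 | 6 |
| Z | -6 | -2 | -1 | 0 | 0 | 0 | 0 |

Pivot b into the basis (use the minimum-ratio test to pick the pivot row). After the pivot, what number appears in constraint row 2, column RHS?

12

Ratio test on column b — row 1: 29/4 = 29/4; row 2: entry 0 ≤ 0; row 3: 6/2 = 3. Minimum is 3 at row 3 (w3 leaves); pivot element 2.
Divide row 3 by 2; eliminate column b from the other rows.
Row 2 update in column RHS: 12 − 0·3 = 12.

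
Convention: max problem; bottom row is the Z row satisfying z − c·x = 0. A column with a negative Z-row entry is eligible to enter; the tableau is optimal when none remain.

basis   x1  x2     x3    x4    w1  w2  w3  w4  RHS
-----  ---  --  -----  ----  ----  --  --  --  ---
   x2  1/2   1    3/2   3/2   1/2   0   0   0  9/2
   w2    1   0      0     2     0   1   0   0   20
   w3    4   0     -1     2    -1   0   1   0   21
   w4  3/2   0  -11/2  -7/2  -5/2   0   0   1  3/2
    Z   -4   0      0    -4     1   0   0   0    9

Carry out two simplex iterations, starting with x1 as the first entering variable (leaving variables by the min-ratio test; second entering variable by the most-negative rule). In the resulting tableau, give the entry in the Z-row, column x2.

22/5

Ratio test on column x1 — row 1: (9/2)/(1/2) = 9; row 2: 20/1 = 20; row 3: 21/4 = 21/4; row 4: (3/2)/(3/2) = 1. Minimum is 1 at row 4 (w4 leaves); pivot element 3/2.
Divide row 4 by 3/2; eliminate column x1 from the other rows.
Second iteration: most negative Z-row entry is -44/3 in column x3, so x3 enters.
Ratio test on column x3 — row 1: 4/(10/3) = 6/5; row 2: 19/(11/3) = 57/11; row 3: 17/(41/3) = 51/41; row 4: entry -11/3 ≤ 0. Minimum is 6/5 at row 1 (x2 leaves); pivot element 10/3.
Divide row 1 by 10/3; eliminate column x3 from the other rows.
After both pivots, the entry at the Z-row, column x2 is 22/5.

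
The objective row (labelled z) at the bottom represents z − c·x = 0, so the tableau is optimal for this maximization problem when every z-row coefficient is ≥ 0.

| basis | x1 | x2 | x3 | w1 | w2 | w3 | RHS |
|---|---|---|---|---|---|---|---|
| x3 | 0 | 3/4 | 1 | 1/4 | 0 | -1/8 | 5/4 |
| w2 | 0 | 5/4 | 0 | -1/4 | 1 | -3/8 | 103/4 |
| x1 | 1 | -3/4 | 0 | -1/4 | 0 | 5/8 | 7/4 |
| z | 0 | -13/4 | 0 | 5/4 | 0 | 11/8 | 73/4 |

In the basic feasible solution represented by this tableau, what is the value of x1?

7/4

x1 is basic (row 3); its value is the RHS of that row, 7/4.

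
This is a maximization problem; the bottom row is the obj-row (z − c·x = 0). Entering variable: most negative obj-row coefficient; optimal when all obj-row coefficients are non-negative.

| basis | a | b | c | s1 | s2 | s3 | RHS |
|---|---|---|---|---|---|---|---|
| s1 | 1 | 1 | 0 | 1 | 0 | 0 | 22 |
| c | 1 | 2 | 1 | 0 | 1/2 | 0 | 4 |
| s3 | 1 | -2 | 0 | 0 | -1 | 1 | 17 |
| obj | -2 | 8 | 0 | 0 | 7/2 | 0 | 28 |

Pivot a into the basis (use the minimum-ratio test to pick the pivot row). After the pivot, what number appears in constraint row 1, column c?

Ratio test on column a — row 1: 22/1 = 22; row 2: 4/1 = 4; row 3: 17/1 = 17. Minimum is 4 at row 2 (c leaves); pivot element 1.
Divide row 2 by 1; eliminate column a from the other rows.
Row 1 update in column c: 0 − 1·1 = -1.

-1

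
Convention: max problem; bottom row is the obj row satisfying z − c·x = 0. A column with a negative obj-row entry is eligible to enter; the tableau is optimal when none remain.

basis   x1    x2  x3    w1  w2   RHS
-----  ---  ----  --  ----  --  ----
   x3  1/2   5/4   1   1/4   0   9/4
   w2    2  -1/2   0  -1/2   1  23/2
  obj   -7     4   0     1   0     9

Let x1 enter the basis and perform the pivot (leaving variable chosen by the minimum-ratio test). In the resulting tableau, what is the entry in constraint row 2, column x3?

Ratio test on column x1 — row 1: (9/4)/(1/2) = 9/2; row 2: (23/2)/2 = 23/4. Minimum is 9/2 at row 1 (x3 leaves); pivot element 1/2.
Divide row 1 by 1/2; eliminate column x1 from the other rows.
Row 2 update in column x3: 0 − 2·2 = -4.

-4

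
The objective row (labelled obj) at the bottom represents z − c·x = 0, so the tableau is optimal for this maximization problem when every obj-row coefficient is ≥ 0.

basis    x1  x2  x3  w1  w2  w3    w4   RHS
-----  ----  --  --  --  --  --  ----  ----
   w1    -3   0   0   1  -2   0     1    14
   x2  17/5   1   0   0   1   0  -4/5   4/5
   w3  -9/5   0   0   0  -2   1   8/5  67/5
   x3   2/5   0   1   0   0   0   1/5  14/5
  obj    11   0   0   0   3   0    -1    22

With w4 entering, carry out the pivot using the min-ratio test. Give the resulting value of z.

Ratio test on column w4 — row 1: 14/1 = 14; row 2: entry -4/5 ≤ 0; row 3: (67/5)/(8/5) = 67/8; row 4: (14/5)/(1/5) = 14. Minimum is 67/8 at row 3 (w3 leaves); pivot element 8/5.
Pivot on row 3; the obj-row RHS becomes 22 − (-1)·(67/8) = 243/8.

243/8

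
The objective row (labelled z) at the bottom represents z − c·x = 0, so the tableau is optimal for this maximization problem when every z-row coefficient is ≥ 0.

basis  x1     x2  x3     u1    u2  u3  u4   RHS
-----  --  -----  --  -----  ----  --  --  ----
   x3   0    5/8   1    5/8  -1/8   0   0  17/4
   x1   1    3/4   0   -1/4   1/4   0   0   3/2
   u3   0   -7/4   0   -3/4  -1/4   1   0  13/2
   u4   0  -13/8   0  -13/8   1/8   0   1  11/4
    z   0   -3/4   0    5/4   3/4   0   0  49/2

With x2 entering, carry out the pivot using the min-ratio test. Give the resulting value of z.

26

Ratio test on column x2 — row 1: (17/4)/(5/8) = 34/5; row 2: (3/2)/(3/4) = 2; row 3: entry -7/4 ≤ 0; row 4: entry -13/8 ≤ 0. Minimum is 2 at row 2 (x1 leaves); pivot element 3/4.
Pivot on row 2; the z-row RHS becomes 49/2 − (-3/4)·2 = 26.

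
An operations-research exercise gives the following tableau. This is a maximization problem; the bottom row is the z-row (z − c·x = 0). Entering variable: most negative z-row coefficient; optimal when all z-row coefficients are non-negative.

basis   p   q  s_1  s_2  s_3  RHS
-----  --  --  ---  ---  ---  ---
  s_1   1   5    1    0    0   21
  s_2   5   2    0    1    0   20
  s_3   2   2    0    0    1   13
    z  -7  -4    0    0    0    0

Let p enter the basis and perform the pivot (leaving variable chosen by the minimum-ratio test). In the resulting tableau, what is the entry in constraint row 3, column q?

6/5

Ratio test on column p — row 1: 21/1 = 21; row 2: 20/5 = 4; row 3: 13/2 = 13/2. Minimum is 4 at row 2 (s_2 leaves); pivot element 5.
Divide row 2 by 5; eliminate column p from the other rows.
Row 3 update in column q: 2 − 2·(2/5) = 6/5.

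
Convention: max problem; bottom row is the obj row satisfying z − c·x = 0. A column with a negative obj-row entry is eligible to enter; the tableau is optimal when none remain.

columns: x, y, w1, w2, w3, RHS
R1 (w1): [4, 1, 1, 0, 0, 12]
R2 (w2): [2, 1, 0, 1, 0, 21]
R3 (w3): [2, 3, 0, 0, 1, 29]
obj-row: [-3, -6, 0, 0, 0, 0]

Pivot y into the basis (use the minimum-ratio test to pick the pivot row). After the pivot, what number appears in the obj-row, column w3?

Ratio test on column y — row 1: 12/1 = 12; row 2: 21/1 = 21; row 3: 29/3 = 29/3. Minimum is 29/3 at row 3 (w3 leaves); pivot element 3.
Divide row 3 by 3; eliminate column y from the other rows.
obj-row update in column w3: 0 − (-6)·(1/3) = 2.

2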